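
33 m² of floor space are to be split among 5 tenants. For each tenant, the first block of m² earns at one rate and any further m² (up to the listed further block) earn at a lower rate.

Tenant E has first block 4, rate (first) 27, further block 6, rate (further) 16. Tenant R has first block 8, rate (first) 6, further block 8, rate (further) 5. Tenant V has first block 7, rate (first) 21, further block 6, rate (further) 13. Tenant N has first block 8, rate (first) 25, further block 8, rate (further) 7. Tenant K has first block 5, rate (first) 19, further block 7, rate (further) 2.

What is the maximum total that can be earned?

Rank every tier by rate: Tenant E/tier1 27 > Tenant N/tier1 25 > Tenant V/tier1 21 > Tenant K/tier1 19 > Tenant E/tier2 16 > Tenant V/tier2 13 > Tenant N/tier2 7 > Tenant R/tier1 6 > Tenant R/tier2 5 > Tenant K/tier2 2.
Tenant E/tier1 (27): +4 — 29 left.
Tenant N/tier1 (25): +8 — 21 left.
Tenant V tier1 at 21: fill all 7 — 14 left.
Tenant K/tier1 (19): +5 — 9 left.
Fill Tenant E tier2 block (6 at 16) — 3 left.
Tenant V/tier2: +3 of 6 at 13; pool empty.
Total = 27×4 + 25×8 + 21×7 + 19×5 + 16×6 + 13×3 = 685.

685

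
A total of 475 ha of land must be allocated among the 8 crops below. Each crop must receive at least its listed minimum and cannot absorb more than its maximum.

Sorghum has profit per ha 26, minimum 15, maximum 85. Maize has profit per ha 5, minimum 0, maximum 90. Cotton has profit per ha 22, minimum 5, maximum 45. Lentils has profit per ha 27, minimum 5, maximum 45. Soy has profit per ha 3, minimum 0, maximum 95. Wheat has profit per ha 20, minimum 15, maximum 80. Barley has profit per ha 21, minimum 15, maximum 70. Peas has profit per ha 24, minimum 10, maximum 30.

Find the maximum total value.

8745

Meeting every minimum uses 15+0+5+5+0+15+15+10 = 65 ha, leaving 410.
Order the crops by profit per ha: Lentils 27 > Sorghum 26 > Peas 24 > Cotton 22 > Barley 21 > Wheat 20 > Maize 5 > Soy 3.
Lentils takes 40 more to reach its cap of 45 ; 370 left.
Sorghum takes 70 more to reach its cap of 85 ; 300 left.
Give Peas 20 more to hit its cap of 30 ; 280 left.
Give Cotton 40 more to hit its cap of 45 ; 240 left.
Barley takes 55 more to reach its cap of 70 ; 185 left.
Give Wheat 65 more to hit its cap of 80 ; 120 left.
Maize: +90 to 90 (cap) ; 30 left.
Only 30 left; Soy takes them to reach 30.
Total = 26×85 + 5×90 + 22×45 + 27×45 + 3×30 + 20×80 + 21×70 + 24×30 = 8745.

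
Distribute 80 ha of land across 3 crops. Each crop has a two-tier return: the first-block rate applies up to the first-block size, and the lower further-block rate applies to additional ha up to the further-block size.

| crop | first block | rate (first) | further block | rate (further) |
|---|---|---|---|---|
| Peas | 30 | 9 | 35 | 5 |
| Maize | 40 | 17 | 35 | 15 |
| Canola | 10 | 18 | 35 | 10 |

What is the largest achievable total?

Rank every tier by rate: Canola/tier1 18 > Maize/tier1 17 > Maize/tier2 15 > Canola/tier2 10 > Peas/tier1 9 > Peas/tier2 5.
Canola/tier1 (18): +10 ; 70 left.
Maize/tier1 (17): +40 ; 30 left.
Maize tier2 at 15: only 30 left, fill 30.
Total = 18×10 + 17×40 + 15×30 = 1310.

1310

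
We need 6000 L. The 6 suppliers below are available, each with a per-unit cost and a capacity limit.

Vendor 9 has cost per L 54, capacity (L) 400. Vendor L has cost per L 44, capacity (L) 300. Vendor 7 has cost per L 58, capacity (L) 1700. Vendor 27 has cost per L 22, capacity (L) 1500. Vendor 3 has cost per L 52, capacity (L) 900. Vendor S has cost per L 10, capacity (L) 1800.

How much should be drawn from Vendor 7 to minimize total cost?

1100

Cheapest first:
Take 1800 from Vendor S at 10 → need 4200 more.
Vendor 27 (22): use full 1500 → 2700 L to go.
Vendor L (44): use full 300 → 2400 L to go.
Vendor 3 at 52: take all 900 L → 1500 still needed.
Vendor 9 (54): use full 400 → 1100 L to go.
Vendor 7 (58): take the remaining 1100 → done.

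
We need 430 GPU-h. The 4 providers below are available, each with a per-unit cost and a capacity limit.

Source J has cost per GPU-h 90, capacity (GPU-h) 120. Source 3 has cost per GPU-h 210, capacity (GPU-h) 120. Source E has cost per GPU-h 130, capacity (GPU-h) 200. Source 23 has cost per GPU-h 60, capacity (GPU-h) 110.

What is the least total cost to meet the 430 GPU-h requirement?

Cheapest first:
Source 23 (60): use full 110 — 320 GPU-h to go.
Source J (90): use full 120 — 200 GPU-h to go.
Source E at 130: take all 200 GPU-h — 0 still needed.
Source 3: unused.
Cost = 110×60 + 120×90 + 200×130 = 43400.

43400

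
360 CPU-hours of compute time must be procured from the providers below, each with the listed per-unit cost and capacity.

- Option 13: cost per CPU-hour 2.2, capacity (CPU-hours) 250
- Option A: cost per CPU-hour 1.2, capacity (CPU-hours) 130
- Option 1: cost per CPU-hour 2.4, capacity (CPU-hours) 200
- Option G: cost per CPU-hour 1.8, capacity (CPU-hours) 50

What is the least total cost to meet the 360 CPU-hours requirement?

Use providers in increasing cost order.
Take 130 from Option A at 1.2 ; need 230 more.
Take 50 from Option G at 1.8 ; need 180 more.
Option 13 at 2.2: take 180 of its 250 ; requirement met.
Option 1: unused.
Cost = 130×1.2 + 50×1.8 + 180×2.2 = 642.

642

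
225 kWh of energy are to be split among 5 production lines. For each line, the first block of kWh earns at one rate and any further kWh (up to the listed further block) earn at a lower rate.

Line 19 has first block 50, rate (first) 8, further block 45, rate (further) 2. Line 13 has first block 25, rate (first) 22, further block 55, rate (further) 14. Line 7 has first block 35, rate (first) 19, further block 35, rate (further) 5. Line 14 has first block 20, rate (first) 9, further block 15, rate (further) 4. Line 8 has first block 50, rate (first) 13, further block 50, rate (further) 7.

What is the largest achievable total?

Order all 10 blocks by rate: Line 13/T1 22 > Line 7/T1 19 > Line 13/T2 14 > Line 8/T1 13 > Line 14/T1 9 > Line 19/T1 8 > Line 8/T2 7 > Line 7/T2 5 > Line 14/T2 4 > Line 19/T2 2.
Line 13/T1 (22): +25 → 200 left.
Line 7/T1 (19): +35 → 165 left.
Fill Line 13 T2 block (55 at 14) → 110 left.
Fill Line 8 T1 block (50 at 13) → 60 left.
Line 14 T1 at 9: fill all 20 → 40 left.
Line 19 T1 at 8: only 40 left, fill 40.
Total = 22×25 + 19×35 + 14×55 + 13×50 + 9×20 + 8×40 = 3135.

3135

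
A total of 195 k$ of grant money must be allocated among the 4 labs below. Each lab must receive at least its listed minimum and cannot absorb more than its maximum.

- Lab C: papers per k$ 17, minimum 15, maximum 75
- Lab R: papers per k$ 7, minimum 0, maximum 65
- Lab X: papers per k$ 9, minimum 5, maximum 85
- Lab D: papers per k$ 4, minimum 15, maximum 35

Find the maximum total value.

Meeting every minimum uses 15+0+5+15 = 35 k$, leaving 160.
Rank by papers per k$: Lab C 17 > Lab X 9 > Lab R 7 > Lab D 4.
Give Lab C 60 more to hit its cap of 75 → 100 left.
Lab X takes 80 more to reach its cap of 85 → 20 left.
Lab R: +20 (room for 65) → 20. Pool exhausted.
Total = 17×75 + 7×20 + 9×85 + 4×15 = 2240.

2240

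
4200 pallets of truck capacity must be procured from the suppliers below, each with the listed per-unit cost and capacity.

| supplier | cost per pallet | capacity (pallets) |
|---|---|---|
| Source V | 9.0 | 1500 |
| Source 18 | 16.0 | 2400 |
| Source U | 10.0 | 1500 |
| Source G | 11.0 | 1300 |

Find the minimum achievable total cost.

41700

Cheapest first:
Take 1500 from Source V at 9.0 ; need 2700 more.
Source U (10.0): use full 1500 ; 1200 pallets to go.
Source G (11.0): take the remaining 1200 ; done.
Source 18: unused.
Cost = 1500×9.0 + 1500×10.0 + 1200×11.0 = 41700.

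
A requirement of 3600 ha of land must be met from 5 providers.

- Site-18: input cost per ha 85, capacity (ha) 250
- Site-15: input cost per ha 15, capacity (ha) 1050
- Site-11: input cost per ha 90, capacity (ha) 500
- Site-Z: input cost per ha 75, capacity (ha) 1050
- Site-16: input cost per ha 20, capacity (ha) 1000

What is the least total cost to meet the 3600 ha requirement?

158250

Use providers in increasing cost order.
Site-15 (15): use full 1050 ; 2550 ha to go.
Site-16 (20): use full 1000 ; 1550 ha to go.
Site-Z (75): use full 1050 ; 500 ha to go.
Site-18 (85): use full 250 ; 250 ha to go.
Site-11 (90): take the remaining 250 ; done.
Cost = 1050×15 + 1000×20 + 1050×75 + 250×85 + 250×90 = 158250.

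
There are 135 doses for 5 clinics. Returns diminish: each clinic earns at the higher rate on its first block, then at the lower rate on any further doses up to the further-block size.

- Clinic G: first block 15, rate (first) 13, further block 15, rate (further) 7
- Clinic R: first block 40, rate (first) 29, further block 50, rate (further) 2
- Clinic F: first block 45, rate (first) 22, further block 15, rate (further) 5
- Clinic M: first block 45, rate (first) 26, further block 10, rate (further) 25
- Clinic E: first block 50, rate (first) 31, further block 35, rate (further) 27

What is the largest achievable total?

3915

Rank every tier by rate: Clinic E/tier1 31 > Clinic R/tier1 29 > Clinic E/tier2 27 > Clinic M/tier1 26 > Clinic M/tier2 25 > Clinic F/tier1 22 > Clinic G/tier1 13 > Clinic G/tier2 7 > Clinic F/tier2 5 > Clinic R/tier2 2.
Fill Clinic E tier1 block (50 at 31) ; 85 left.
Clinic R/tier1 (29): +40 ; 45 left.
Clinic E tier2 at 27: fill all 35 ; 10 left.
Clinic M tier1 at 26: only 10 left, fill 10.
Total = 31×50 + 29×40 + 27×35 + 26×10 = 3915.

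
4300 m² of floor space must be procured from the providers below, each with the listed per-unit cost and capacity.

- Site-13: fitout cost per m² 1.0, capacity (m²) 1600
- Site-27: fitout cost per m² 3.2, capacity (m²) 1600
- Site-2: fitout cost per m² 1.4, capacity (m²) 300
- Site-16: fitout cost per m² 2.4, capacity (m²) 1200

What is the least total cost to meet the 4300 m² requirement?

Cheapest first:
Take 1600 from Site-13 at 1.0 — need 2700 more.
Take 300 from Site-2 at 1.4 — need 2400 more.
Site-16 at 2.4: take all 1200 m² — 1200 still needed.
Site-27 (3.2): take the remaining 1200 — done.
Cost = 1600×1.0 + 300×1.4 + 1200×2.4 + 1200×3.2 = 8740.

8740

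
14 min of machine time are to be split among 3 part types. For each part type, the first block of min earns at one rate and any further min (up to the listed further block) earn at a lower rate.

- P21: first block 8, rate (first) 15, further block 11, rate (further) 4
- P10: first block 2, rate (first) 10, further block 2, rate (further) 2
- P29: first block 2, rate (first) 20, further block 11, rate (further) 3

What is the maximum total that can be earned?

188

Rank every tier by rate: P29/first 20 > P21/first 15 > P10/first 10 > P21/second 4 > P29/second 3 > P10/second 2.
Fill P29 first block (2 at 20) → 12 left.
P21 first at 15: fill all 8 → 4 left.
P10/first (10): +2 → 2 left.
2 remain; put them into P21 second at 4.
Total = 20×2 + 15×8 + 10×2 + 4×2 = 188.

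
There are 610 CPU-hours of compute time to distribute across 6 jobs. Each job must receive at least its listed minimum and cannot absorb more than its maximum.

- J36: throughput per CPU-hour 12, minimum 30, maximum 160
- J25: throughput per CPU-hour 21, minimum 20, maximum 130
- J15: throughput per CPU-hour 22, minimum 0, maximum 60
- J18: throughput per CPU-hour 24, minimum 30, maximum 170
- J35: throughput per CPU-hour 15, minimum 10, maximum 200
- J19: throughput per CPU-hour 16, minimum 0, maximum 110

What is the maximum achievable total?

11900

Meeting every minimum uses 30+20+0+30+10+0 = 90 CPU-hours, leaving 520.
Rank by throughput per CPU-hour: J18 24 > J15 22 > J25 21 > J19 16 > J35 15 > J36 12.
J18: +140 to 170 (cap) — 380 left.
Give J15 60 more to hit its cap of 60 — 320 left.
J25 takes 110 more to reach its cap of 130 — 210 left.
J19 takes 110 more to reach its cap of 110 — 100 left.
Only 100 left; J35 takes them to reach 110.
Total = 12×30 + 21×130 + 22×60 + 24×170 + 15×110 + 16×110 = 11900.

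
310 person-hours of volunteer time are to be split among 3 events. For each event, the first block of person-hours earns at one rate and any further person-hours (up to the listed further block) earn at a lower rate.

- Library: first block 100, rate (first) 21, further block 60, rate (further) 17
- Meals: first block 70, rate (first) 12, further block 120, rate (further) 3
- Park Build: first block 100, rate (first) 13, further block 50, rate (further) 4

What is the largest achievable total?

Treat each block as its own option and order by rate: Library/T1 21 > Library/T2 17 > Park Build/T1 13 > Meals/T1 12 > Park Build/T2 4 > Meals/T2 3.
Library T1 at 21: fill all 100 — 210 left.
Library/T2 (17): +60 — 150 left.
Fill Park Build T1 block (100 at 13) — 50 left.
Meals T1 at 12: only 50 left, fill 50.
Total = 21×100 + 17×60 + 13×100 + 12×50 = 5020.

5020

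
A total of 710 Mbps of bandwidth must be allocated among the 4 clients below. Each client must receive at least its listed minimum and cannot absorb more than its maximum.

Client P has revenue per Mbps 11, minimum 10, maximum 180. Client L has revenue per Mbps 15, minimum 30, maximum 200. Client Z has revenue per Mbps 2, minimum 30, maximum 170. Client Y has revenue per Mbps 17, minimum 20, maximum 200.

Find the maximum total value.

8640

Meeting every minimum uses 10+30+30+20 = 90 Mbps, leaving 620.
Rank by revenue per Mbps: Client Y 17 > Client L 15 > Client P 11 > Client Z 2.
Give Client Y 180 more to hit its cap of 200 ; 440 left.
Give Client L 170 more to hit its cap of 200 ; 270 left.
Client P takes 170 more to reach its cap of 180 ; 100 left.
Client Z: +100 (room for 140) → 130. Pool exhausted.
Total = 11×180 + 15×200 + 2×130 + 17×200 = 8640.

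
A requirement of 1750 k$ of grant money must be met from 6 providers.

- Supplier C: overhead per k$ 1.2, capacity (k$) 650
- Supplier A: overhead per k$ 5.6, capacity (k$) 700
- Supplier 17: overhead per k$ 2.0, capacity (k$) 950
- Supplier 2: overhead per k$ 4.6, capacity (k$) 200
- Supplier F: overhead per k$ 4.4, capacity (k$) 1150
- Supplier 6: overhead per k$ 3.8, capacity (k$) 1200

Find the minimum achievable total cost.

Use providers in increasing cost order.
Take 650 from Supplier C at 1.2 ; need 1100 more.
Supplier 17 at 2.0: take all 950 k$ ; 150 still needed.
Take 150 from Supplier 6 at 3.8 to finish.
Supplier F, Supplier 2, Supplier A: unused.
Cost = 650×1.2 + 950×2.0 + 150×3.8 = 3250.

3250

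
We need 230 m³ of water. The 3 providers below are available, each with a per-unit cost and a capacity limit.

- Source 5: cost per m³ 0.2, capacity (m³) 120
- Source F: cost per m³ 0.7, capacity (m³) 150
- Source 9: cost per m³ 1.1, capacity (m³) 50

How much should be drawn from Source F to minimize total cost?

110

Cheapest first:
Source 5 at 0.2: take all 120 m³ ; 110 still needed.
Source F at 0.7: take 110 of its 150 ; requirement met.
Source 9: unused.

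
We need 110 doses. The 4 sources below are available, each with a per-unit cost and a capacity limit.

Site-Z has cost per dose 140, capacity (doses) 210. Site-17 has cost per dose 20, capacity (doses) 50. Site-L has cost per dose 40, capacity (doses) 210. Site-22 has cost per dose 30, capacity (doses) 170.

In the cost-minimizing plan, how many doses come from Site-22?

60

Fill from the cheapest source first.
Take 50 from Site-17 at 20 — need 60 more.
Site-22 (30): take the remaining 60 — done.
Site-L, Site-Z: unused.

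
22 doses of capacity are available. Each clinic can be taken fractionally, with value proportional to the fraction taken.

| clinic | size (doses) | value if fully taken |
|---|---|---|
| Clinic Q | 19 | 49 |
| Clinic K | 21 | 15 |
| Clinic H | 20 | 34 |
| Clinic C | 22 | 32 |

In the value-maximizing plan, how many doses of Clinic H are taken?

3

Best value per unit of size first: Clinic Q 49/19≈2.58, Clinic H 34/20≈1.7, Clinic C 32/22≈1.45, Clinic K 15/21≈0.714.
Take all of Clinic Q (19 doses, value 49) → 3 doses left.
3 doses left: a 3/20 share of Clinic H gives 34×3/20 = 5.1.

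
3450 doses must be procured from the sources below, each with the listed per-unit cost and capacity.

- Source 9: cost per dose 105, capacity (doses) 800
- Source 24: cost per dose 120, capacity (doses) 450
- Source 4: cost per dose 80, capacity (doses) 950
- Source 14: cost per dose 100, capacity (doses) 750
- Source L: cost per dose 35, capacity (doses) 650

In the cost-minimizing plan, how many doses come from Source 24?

300

Cheapest first:
Source L at 35: take all 650 doses → 2800 still needed.
Source 4 (80): use full 950 → 1850 doses to go.
Source 14 at 100: take all 750 doses → 1100 still needed.
Take 800 from Source 9 at 105 → need 300 more.
Source 24 at 120: take 300 of its 450 → requirement met.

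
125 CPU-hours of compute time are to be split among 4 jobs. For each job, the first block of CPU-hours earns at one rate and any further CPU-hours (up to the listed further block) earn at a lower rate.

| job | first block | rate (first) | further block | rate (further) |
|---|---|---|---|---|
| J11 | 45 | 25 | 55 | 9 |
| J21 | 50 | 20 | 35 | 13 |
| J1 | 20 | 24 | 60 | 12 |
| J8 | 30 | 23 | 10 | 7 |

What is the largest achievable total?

Treat each block as its own option and order by rate: J11/first 25 > J1/first 24 > J8/first 23 > J21/first 20 > J21/second 13 > J1/second 12 > J11/second 9 > J8/second 7.
Fill J11 first block (45 at 25) ; 80 left.
Fill J1 first block (20 at 24) ; 60 left.
Fill J8 first block (30 at 23) ; 30 left.
J21 first at 20: only 30 left, fill 30.
Total = 25×45 + 24×20 + 23×30 + 20×30 = 2895.

2895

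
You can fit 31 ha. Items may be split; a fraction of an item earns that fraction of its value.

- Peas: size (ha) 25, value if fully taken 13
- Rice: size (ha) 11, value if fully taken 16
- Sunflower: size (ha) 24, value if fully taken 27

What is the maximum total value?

Best value per unit of size first: Rice 16/11≈1.45, Sunflower 27/24≈1.12, Peas 13/25≈0.52.
All 11 ha of Rice fit (value 16) — 20 remain.
Only 20 ha remain; take 20/24 of Sunflower for value 27×20/24 = 22.5.
Total value = 38.5.

38.5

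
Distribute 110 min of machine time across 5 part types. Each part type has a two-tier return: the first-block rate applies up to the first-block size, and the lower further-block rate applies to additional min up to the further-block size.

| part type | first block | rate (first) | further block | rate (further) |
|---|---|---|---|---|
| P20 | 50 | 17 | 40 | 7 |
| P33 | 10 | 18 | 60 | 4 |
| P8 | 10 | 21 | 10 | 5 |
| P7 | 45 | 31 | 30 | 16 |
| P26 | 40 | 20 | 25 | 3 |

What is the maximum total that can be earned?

Order all 10 blocks by rate: P7/first 31 > P8/first 21 > P26/first 20 > P33/first 18 > P20/first 17 > P7/second 16 > P20/second 7 > P8/second 5 > P33/second 4 > P26/second 3.
P7 first at 31: fill all 45 ; 65 left.
Fill P8 first block (10 at 21) ; 55 left.
P26 first at 20: fill all 40 ; 15 left.
P33/first (18): +10 ; 5 left.
P20/first: +5 of 50 at 17; pool empty.
Total = 31×45 + 21×10 + 20×40 + 18×10 + 17×5 = 2670.

2670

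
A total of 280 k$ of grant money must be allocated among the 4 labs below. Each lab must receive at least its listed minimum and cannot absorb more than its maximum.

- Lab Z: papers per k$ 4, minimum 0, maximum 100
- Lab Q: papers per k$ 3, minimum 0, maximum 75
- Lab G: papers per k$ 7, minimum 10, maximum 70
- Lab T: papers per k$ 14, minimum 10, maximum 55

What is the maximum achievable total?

Meeting every minimum uses 0+0+10+10 = 20 k$, leaving 260.
Order the labs by papers per k$: Lab T 14 > Lab G 7 > Lab Z 4 > Lab Q 3.
Lab T takes 45 more to reach its cap of 55 — 215 left.
Give Lab G 60 more to hit its cap of 70 — 155 left.
Lab Z takes 100 more to reach its cap of 100 — 55 left.
Lab Q has room for 75 more but only 55 remain, so it gets 55.
Total = 4×100 + 3×55 + 7×70 + 14×55 = 1825.

1825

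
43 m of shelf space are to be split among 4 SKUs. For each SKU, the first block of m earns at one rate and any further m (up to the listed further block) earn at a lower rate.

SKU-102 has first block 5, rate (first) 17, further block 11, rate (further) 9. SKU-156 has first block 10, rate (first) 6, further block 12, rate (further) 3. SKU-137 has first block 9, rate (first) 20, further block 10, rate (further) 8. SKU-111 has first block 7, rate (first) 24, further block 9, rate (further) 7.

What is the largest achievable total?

619

Rank every tier by rate: SKU-111/T1 24 > SKU-137/T1 20 > SKU-102/T1 17 > SKU-102/T2 9 > SKU-137/T2 8 > SKU-111/T2 7 > SKU-156/T1 6 > SKU-156/T2 3.
SKU-111/T1 (24): +7 — 36 left.
SKU-137/T1 (20): +9 — 27 left.
Fill SKU-102 T1 block (5 at 17) — 22 left.
SKU-102/T2 (9): +11 — 11 left.
SKU-137/T2 (8): +10 — 1 left.
SKU-111/T2: +1 of 9 at 7; pool empty.
Total = 24×7 + 20×9 + 17×5 + 9×11 + 8×10 + 7×1 = 619.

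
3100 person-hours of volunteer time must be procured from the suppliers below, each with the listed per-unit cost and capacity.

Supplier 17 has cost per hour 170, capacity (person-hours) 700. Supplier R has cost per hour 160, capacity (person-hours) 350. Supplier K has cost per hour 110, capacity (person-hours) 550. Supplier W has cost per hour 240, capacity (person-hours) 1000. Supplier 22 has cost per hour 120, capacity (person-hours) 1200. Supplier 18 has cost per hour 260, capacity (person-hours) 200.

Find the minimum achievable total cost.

451500

Use suppliers in increasing cost order.
Take 550 from Supplier K at 110 ; need 2550 more.
Supplier 22 at 120: take all 1200 person-hours ; 1350 still needed.
Supplier R at 160: take all 350 person-hours ; 1000 still needed.
Supplier 17 (170): use full 700 ; 300 person-hours to go.
Supplier W (240): take the remaining 300 ; done.
Supplier 18: unused.
Cost = 550×110 + 1200×120 + 350×160 + 700×170 + 300×240 = 451500.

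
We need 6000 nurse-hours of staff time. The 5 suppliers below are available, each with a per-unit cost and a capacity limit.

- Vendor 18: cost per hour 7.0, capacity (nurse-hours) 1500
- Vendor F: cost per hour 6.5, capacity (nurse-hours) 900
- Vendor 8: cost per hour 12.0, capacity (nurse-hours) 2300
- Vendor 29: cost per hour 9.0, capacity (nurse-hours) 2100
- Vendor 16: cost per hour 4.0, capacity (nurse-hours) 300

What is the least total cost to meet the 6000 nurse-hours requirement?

Fill from the cheapest supplier first.
Vendor 16 (4.0): use full 300 ; 5700 nurse-hours to go.
Vendor F (6.5): use full 900 ; 4800 nurse-hours to go.
Vendor 18 at 7.0: take all 1500 nurse-hours ; 3300 still needed.
Vendor 29 at 9.0: take all 2100 nurse-hours ; 1200 still needed.
Vendor 8 at 12.0: take 1200 of its 2300 ; requirement met.
Cost = 300×4.0 + 900×6.5 + 1500×7.0 + 2100×9.0 + 1200×12.0 = 50850.

50850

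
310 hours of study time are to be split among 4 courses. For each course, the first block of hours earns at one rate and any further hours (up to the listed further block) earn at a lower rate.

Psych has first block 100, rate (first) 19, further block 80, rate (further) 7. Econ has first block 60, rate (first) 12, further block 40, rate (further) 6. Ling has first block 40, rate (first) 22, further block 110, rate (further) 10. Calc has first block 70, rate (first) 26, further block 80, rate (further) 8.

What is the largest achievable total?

5720

Order all 8 blocks by rate: Calc/tier1 26 > Ling/tier1 22 > Psych/tier1 19 > Econ/tier1 12 > Ling/tier2 10 > Calc/tier2 8 > Psych/tier2 7 > Econ/tier2 6.
Calc/tier1 (26): +70 → 240 left.
Fill Ling tier1 block (40 at 22) → 200 left.
Psych/tier1 (19): +100 → 100 left.
Fill Econ tier1 block (60 at 12) → 40 left.
Ling tier2 at 10: only 40 left, fill 40.
Total = 26×70 + 22×40 + 19×100 + 12×60 + 10×40 = 5720.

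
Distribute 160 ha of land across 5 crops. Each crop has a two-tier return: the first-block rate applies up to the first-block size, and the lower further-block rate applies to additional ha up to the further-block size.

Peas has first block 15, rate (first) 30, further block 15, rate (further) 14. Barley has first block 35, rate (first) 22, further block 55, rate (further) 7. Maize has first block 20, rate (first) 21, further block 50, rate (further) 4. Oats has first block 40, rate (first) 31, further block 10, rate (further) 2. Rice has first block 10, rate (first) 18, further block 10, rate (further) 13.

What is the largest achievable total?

3505

Order all 10 blocks by rate: Oats/tier1 31 > Peas/tier1 30 > Barley/tier1 22 > Maize/tier1 21 > Rice/tier1 18 > Peas/tier2 14 > Rice/tier2 13 > Barley/tier2 7 > Maize/tier2 4 > Oats/tier2 2.
Oats tier1 at 31: fill all 40 ; 120 left.
Fill Peas tier1 block (15 at 30) ; 105 left.
Barley/tier1 (22): +35 ; 70 left.
Fill Maize tier1 block (20 at 21) ; 50 left.
Rice tier1 at 18: fill all 10 ; 40 left.
Fill Peas tier2 block (15 at 14) ; 25 left.
Fill Rice tier2 block (10 at 13) ; 15 left.
Barley tier2 at 7: only 15 left, fill 15.
Total = 31×40 + 30×15 + 22×35 + 21×20 + 18×10 + 14×15 + 13×10 + 7×15 = 3505.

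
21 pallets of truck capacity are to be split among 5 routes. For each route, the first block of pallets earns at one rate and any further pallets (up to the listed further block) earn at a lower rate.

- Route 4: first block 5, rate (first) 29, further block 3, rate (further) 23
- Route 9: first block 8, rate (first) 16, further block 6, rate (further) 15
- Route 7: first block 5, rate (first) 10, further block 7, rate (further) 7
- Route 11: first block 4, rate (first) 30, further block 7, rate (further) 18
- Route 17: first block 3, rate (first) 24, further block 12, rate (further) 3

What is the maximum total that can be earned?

514

Treat each block as its own option and order by rate: Route 11/T1 30 > Route 4/T1 29 > Route 17/T1 24 > Route 4/T2 23 > Route 11/T2 18 > Route 9/T1 16 > Route 9/T2 15 > Route 7/T1 10 > Route 7/T2 7 > Route 17/T2 3.
Route 11/T1 (30): +4 → 17 left.
Route 4 T1 at 29: fill all 5 → 12 left.
Fill Route 17 T1 block (3 at 24) → 9 left.
Route 4/T2 (23): +3 → 6 left.
6 remain; put them into Route 11 T2 at 18.
Total = 30×4 + 29×5 + 24×3 + 23×3 + 18×6 = 514.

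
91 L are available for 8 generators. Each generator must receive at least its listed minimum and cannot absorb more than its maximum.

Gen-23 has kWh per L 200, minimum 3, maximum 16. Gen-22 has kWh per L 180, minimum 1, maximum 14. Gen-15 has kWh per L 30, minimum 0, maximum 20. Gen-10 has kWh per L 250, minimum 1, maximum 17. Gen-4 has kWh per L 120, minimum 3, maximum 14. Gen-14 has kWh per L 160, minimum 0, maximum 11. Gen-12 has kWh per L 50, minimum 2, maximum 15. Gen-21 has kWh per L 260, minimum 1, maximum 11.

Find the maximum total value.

16670

Meeting every minimum uses 3+1+0+1+3+0+2+1 = 11 L, leaving 80.
Highest kWh per L first: Gen-21 260 > Gen-10 250 > Gen-23 200 > Gen-22 180 > Gen-14 160 > Gen-4 120 > Gen-12 50 > Gen-15 30.
Give Gen-21 10 more to hit its cap of 11 — 70 left.
Give Gen-10 16 more to hit its cap of 17 — 54 left.
Gen-23: +13 to 16 (cap) — 41 left.
Gen-22 takes 13 more to reach its cap of 14 — 28 left.
Gen-14 takes 11 more to reach its cap of 11 — 17 left.
Gen-4: +11 to 14 (cap) — 6 left.
Gen-12 has room for 13 more but only 6 remain, so it gets 8.
Total = 200×16 + 180×14 + 250×17 + 120×14 + 160×11 + 50×8 + 260×11 = 16670.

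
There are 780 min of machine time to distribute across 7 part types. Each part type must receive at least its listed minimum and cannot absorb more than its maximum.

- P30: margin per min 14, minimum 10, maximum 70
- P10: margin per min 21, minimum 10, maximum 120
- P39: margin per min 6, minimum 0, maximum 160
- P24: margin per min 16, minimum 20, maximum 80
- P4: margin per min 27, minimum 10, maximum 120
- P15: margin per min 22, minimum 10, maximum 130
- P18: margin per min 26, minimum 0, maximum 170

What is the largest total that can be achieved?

15840

Meeting every minimum uses 10+10+0+20+10+10+0 = 60 min, leaving 720.
Highest margin per min first: P4 27 > P18 26 > P15 22 > P10 21 > P24 16 > P30 14 > P39 6.
P4: +110 to 120 (cap) — 610 left.
P18 takes 170 more to reach its cap of 170 — 440 left.
Give P15 120 more to hit its cap of 130 — 320 left.
Give P10 110 more to hit its cap of 120 — 210 left.
P24 takes 60 more to reach its cap of 80 — 150 left.
P30: +60 to 70 (cap) — 90 left.
P39: +90 (room for 160) → 90. Pool exhausted.
Total = 14×70 + 21×120 + 6×90 + 16×80 + 27×120 + 22×130 + 26×170 = 15840.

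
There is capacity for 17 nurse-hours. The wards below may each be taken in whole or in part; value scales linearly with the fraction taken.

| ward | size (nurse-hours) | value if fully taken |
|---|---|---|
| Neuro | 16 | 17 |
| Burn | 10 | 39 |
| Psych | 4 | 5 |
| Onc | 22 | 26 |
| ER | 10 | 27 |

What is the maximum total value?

57.9

Best value per unit of size first: Burn 39/10≈3.9, ER 27/10≈2.7, Psych 5/4≈1.25, Onc 26/22≈1.18, Neuro 17/16≈1.06.
Burn: take in full, 10 nurse-hours for value 39 ; 7 left.
7 nurse-hours left: a 7/10 share of ER gives 27×7/10 = 18.9.
Total value = 57.9.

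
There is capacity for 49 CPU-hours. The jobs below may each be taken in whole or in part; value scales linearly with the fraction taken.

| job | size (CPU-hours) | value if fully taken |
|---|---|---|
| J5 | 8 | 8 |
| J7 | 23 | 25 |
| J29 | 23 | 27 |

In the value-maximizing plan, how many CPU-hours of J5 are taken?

Best value per unit of size first: J29 27/23≈1.17, J7 25/23≈1.09, J5 8/8≈1.
Take all of J29 (23 CPU-hours, value 27) ; 26 CPU-hours left.
J7: take in full, 23 CPU-hours for value 25 ; 3 left.
Fill the last 3 CPU-hours with part of J5: 3/8 of it earns 3.

3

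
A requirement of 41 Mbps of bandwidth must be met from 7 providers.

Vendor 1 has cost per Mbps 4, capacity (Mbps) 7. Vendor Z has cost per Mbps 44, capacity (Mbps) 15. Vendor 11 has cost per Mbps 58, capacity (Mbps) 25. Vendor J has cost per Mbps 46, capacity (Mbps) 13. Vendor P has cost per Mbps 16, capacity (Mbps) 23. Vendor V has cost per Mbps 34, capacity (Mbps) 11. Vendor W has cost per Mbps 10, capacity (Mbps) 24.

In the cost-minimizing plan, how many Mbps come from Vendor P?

10

Fill from the cheapest provider first.
Take 7 from Vendor 1 at 4 → need 34 more.
Take 24 from Vendor W at 10 → need 10 more.
Take 10 from Vendor P at 16 to finish.
Vendor V, Vendor Z, Vendor J, Vendor 11: unused.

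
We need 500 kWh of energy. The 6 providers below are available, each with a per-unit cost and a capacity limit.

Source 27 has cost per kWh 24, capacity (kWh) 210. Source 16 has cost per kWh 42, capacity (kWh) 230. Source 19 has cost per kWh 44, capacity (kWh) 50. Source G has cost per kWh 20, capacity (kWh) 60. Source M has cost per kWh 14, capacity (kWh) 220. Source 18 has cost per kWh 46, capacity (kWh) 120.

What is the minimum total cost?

Fill from the cheapest provider first.
Source M at 14: take all 220 kWh → 280 still needed.
Take 60 from Source G at 20 → need 220 more.
Source 27 at 24: take all 210 kWh → 10 still needed.
Source 16 at 42: take 10 of its 230 → requirement met.
Source 19, Source 18: unused.
Cost = 220×14 + 60×20 + 210×24 + 10×42 = 9740.

9740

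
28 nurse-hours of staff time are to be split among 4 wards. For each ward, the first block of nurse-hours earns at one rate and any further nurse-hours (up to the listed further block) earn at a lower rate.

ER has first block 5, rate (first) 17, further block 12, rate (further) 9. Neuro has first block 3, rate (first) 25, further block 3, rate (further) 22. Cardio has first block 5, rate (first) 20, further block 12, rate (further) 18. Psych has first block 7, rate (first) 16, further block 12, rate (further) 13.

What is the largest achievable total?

542

Treat each block as its own option and order by rate: Neuro/tier1 25 > Neuro/tier2 22 > Cardio/tier1 20 > Cardio/tier2 18 > ER/tier1 17 > Psych/tier1 16 > Psych/tier2 13 > ER/tier2 9.
Neuro tier1 at 25: fill all 3 — 25 left.
Fill Neuro tier2 block (3 at 22) — 22 left.
Cardio/tier1 (20): +5 — 17 left.
Cardio tier2 at 18: fill all 12 — 5 left.
ER tier1 at 17: fill all 5 — 0 left.
Total = 25×3 + 22×3 + 20×5 + 18×12 + 17×5 = 542.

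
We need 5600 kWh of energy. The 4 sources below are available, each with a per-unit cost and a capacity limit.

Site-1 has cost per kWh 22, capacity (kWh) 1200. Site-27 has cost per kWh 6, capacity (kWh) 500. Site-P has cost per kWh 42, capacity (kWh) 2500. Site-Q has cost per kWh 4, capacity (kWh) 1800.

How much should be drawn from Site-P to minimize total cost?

2100

Use sources in increasing cost order.
Site-Q (4): use full 1800 → 3800 kWh to go.
Site-27 (6): use full 500 → 3300 kWh to go.
Site-1 (22): use full 1200 → 2100 kWh to go.
Site-P at 42: take 2100 of its 2500 → requirement met.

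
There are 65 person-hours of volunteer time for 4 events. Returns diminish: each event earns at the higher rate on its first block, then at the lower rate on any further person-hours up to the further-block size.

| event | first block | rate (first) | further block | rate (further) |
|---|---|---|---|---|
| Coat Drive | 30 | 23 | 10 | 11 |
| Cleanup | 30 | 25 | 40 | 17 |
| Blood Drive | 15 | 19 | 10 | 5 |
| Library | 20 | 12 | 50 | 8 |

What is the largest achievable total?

1535

Treat each block as its own option and order by rate: Cleanup/T1 25 > Coat Drive/T1 23 > Blood Drive/T1 19 > Cleanup/T2 17 > Library/T1 12 > Coat Drive/T2 11 > Library/T2 8 > Blood Drive/T2 5.
Cleanup T1 at 25: fill all 30 → 35 left.
Coat Drive/T1 (23): +30 → 5 left.
5 remain; put them into Blood Drive T1 at 19.
Total = 25×30 + 23×30 + 19×5 = 1535.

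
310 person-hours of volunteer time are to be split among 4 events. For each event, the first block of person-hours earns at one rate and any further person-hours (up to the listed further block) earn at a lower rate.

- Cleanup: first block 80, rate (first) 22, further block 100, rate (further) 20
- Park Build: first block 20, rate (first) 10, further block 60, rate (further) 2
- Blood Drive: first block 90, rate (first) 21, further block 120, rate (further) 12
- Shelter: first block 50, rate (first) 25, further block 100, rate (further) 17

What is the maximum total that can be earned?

Order all 8 blocks by rate: Shelter/T1 25 > Cleanup/T1 22 > Blood Drive/T1 21 > Cleanup/T2 20 > Shelter/T2 17 > Blood Drive/T2 12 > Park Build/T1 10 > Park Build/T2 2.
Shelter T1 at 25: fill all 50 → 260 left.
Cleanup T1 at 22: fill all 80 → 180 left.
Blood Drive/T1 (21): +90 → 90 left.
Cleanup T2 at 20: only 90 left, fill 90.
Total = 25×50 + 22×80 + 21×90 + 20×90 = 6700.

6700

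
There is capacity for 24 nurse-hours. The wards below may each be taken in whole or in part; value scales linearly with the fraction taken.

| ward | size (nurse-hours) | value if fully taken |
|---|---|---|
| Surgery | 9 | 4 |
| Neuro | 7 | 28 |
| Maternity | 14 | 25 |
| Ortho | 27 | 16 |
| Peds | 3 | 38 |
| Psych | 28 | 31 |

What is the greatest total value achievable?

91

Best value per unit of size first: Peds 38/3≈12.7, Neuro 28/7≈4, Maternity 25/14≈1.79, Psych 31/28≈1.11, Ortho 16/27≈0.593, Surgery 4/9≈0.444.
Take all of Peds (3 nurse-hours, value 38) — 21 nurse-hours left.
Take all of Neuro (7 nurse-hours, value 28) — 14 nurse-hours left.
Maternity: take in full, 14 nurse-hours for value 25 — 0 left.
Total value = 91.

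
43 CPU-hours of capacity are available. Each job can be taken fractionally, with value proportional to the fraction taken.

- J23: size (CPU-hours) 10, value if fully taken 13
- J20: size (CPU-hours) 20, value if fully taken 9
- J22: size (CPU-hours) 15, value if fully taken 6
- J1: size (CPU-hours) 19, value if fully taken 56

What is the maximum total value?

75.3

Rank by value-to-size ratio: J1 56/19≈2.95, J23 13/10≈1.3, J20 9/20≈0.45, J22 6/15≈0.4.
J1: take in full, 19 CPU-hours for value 56 — 24 left.
All 10 CPU-hours of J23 fit (value 13) — 14 remain.
Only 14 CPU-hours remain; take 14/20 of J20 for value 9×14/20 = 6.3.
Total value = 75.3.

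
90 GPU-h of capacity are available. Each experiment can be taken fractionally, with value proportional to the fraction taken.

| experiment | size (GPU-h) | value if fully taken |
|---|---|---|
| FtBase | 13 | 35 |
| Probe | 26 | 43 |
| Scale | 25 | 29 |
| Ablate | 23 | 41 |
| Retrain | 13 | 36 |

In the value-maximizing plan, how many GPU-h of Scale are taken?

15

Rank by value-to-size ratio: Retrain 36/13≈2.77, FtBase 35/13≈2.69, Ablate 41/23≈1.78, Probe 43/26≈1.65, Scale 29/25≈1.16.
Take all of Retrain (13 GPU-h, value 36) — 77 GPU-h left.
Take all of FtBase (13 GPU-h, value 35) — 64 GPU-h left.
All 23 GPU-h of Ablate fit (value 41) — 41 remain.
All 26 GPU-h of Probe fit (value 43) — 15 remain.
Fill the last 15 GPU-h with part of Scale: 15/25 of it earns 17.4.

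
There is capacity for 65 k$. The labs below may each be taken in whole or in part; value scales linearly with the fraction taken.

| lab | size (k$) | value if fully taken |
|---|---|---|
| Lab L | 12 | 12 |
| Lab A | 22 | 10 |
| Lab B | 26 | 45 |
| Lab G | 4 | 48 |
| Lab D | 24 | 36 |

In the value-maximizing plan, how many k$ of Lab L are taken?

11

Sort by value density: Lab G 48/4≈12, Lab B 45/26≈1.73, Lab D 36/24≈1.5, Lab L 12/12≈1, Lab A 10/22≈0.455.
Take all of Lab G (4 k$, value 48) ; 61 k$ left.
Lab B: take in full, 26 k$ for value 45 ; 35 left.
Lab D: take in full, 24 k$ for value 36 ; 11 left.
Only 11 k$ remain; take 11/12 of Lab L for value 12×11/12 = 11.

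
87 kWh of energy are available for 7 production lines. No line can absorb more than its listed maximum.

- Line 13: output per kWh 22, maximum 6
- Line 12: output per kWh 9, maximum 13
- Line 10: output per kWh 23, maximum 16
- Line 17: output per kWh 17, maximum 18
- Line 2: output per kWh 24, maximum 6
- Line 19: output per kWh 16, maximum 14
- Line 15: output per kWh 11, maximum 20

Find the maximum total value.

1457

Highest output per kWh first: Line 2 24 > Line 10 23 > Line 13 22 > Line 17 17 > Line 19 16 > Line 15 11 > Line 12 9.
Line 2: +6 to 6 (cap) ; 81 left.
Line 10 takes 16 to reach its cap of 16 ; 65 left.
Line 13: +6 to 6 (cap) ; 59 left.
Give Line 17 18 to hit its cap of 18 ; 41 left.
Line 19: +14 to 14 (cap) ; 27 left.
Line 15: +20 to 20 (cap) ; 7 left.
Only 7 left; Line 12 takes them to reach 7.
Total = 22×6 + 9×7 + 23×16 + 17×18 + 24×6 + 16×14 + 11×20 = 1457.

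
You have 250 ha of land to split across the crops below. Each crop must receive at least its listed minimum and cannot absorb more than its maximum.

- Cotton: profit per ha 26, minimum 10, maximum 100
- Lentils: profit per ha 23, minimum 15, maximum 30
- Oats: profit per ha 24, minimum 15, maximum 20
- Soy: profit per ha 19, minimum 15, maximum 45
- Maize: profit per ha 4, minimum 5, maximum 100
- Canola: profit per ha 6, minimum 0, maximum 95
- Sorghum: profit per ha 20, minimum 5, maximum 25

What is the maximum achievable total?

Meeting every minimum uses 10+15+15+15+5+0+5 = 65 ha, leaving 185.
Highest profit per ha first: Cotton 26 > Oats 24 > Lentils 23 > Sorghum 20 > Soy 19 > Canola 6 > Maize 4.
Give Cotton 90 more to hit its cap of 100 ; 95 left.
Oats takes 5 more to reach its cap of 20 ; 90 left.
Give Lentils 15 more to hit its cap of 30 ; 75 left.
Sorghum takes 20 more to reach its cap of 25 ; 55 left.
Soy takes 30 more to reach its cap of 45 ; 25 left.
Only 25 left; Canola takes them to reach 25.
Total = 26×100 + 23×30 + 24×20 + 19×45 + 4×5 + 6×25 + 20×25 = 5295.

5295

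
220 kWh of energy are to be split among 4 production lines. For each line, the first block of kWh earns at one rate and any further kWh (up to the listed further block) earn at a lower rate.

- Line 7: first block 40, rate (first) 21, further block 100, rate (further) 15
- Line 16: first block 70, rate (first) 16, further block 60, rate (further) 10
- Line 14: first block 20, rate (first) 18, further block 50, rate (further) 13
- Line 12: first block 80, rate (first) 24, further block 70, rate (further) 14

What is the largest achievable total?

Rank every tier by rate: Line 12/tier1 24 > Line 7/tier1 21 > Line 14/tier1 18 > Line 16/tier1 16 > Line 7/tier2 15 > Line 12/tier2 14 > Line 14/tier2 13 > Line 16/tier2 10.
Line 12 tier1 at 24: fill all 80 → 140 left.
Fill Line 7 tier1 block (40 at 21) → 100 left.
Line 14/tier1 (18): +20 → 80 left.
Line 16 tier1 at 16: fill all 70 → 10 left.
Line 7 tier2 at 15: only 10 left, fill 10.
Total = 24×80 + 21×40 + 18×20 + 16×70 + 15×10 = 4390.

4390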